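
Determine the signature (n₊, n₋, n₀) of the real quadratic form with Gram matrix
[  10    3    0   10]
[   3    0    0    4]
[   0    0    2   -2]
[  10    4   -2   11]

step 0: pivot 10 → sign +
step 1: pivot -9/10 → sign −
step 2: pivot 2 → sign +
step 3: pivot 1/9 → sign +
signature = (3, 1, 0)

Answer: (3, 1, 0)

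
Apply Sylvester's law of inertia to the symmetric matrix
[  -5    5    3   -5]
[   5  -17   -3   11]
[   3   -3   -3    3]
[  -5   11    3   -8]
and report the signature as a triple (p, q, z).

Answer: (0, 3, 1)

Derivation:
step 0: pivot -5 → sign −
step 1: pivot -12 → sign −
step 2: pivot -6/5 → sign −
step 3: row/col 3 already zero → sign 0
signature = (0, 3, 1)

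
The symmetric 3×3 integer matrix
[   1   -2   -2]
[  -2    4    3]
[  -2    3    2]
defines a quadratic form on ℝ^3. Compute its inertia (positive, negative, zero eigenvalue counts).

Answer: (2, 1, 0)

Derivation:
step 0: pivot 1 → sign +
step 1: pivot -2 → sign −
step 2: pivot 1/2 → sign +
signature = (2, 1, 0)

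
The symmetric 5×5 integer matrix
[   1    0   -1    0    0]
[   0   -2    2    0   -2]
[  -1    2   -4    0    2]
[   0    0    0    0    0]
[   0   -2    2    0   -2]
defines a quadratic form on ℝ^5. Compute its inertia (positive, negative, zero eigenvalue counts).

Answer: (1, 2, 2)

Derivation:
step 0: pivot 1 → sign +
step 1: pivot -2 → sign −
step 2: pivot -3 → sign −
step 3: row/col 3 already zero → sign 0
step 4: row/col 4 already zero → sign 0
signature = (1, 2, 2)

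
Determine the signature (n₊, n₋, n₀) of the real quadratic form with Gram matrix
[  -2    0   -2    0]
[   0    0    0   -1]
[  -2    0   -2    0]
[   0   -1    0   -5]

step 0: pivot -2 → sign −
step 1: pivot -5 → sign −
step 2: pivot 1/5 → sign +
step 3: row/col 3 already zero → sign 0
signature = (1, 2, 1)

Answer: (1, 2, 1)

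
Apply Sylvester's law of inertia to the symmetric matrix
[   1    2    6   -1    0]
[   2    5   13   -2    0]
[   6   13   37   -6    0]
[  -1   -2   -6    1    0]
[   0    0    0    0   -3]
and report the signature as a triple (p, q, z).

Answer: (2, 1, 2)

Derivation:
step 0: pivot 1 → sign +
step 1: pivot 1 → sign +
step 2: pivot -3 → sign −
step 3: row/col 3 already zero → sign 0
step 4: row/col 4 already zero → sign 0
signature = (2, 1, 2)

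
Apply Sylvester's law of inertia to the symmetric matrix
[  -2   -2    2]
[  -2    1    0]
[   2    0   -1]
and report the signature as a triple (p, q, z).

step 0: pivot -2 → sign −
step 1: pivot 3 → sign +
step 2: pivot -1/3 → sign −
signature = (1, 2, 0)

Answer: (1, 2, 0)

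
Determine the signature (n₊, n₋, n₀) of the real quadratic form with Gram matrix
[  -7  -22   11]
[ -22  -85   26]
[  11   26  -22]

step 0: pivot -7 → sign −
step 1: pivot -111/7 → sign −
step 2: pivot -3/37 → sign −
signature = (0, 3, 0)

Answer: (0, 3, 0)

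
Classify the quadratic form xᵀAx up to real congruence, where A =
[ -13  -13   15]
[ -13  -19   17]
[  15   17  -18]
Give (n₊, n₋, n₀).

Answer: (0, 3, 0)

Derivation:
step 0: pivot -13 → sign −
step 1: pivot -6 → sign −
step 2: pivot -1/39 → sign −
signature = (0, 3, 0)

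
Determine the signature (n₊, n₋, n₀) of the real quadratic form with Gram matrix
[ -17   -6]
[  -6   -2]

Answer: (1, 1, 0)

Derivation:
step 0: pivot -17 → sign −
step 1: pivot 2/17 → sign +
signature = (1, 1, 0)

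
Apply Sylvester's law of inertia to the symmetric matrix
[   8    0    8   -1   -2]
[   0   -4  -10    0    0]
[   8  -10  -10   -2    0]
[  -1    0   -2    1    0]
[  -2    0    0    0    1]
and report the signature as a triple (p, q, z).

Answer: (3, 2, 0)

Derivation:
step 0: pivot 8 → sign +
step 1: pivot -4 → sign −
step 2: pivot 7 → sign +
step 3: pivot 41/56 → sign +
step 4: pivot -3/41 → sign −
signature = (3, 2, 0)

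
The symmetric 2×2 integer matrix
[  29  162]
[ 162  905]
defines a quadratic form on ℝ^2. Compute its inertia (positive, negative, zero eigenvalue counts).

step 0: pivot 29 → sign +
step 1: pivot 1/29 → sign +
signature = (2, 0, 0)

Answer: (2, 0, 0)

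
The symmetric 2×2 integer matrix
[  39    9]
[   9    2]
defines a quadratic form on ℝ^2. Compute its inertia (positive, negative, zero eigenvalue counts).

step 0: pivot 39 → sign +
step 1: pivot -1/13 → sign −
signature = (1, 1, 0)

Answer: (1, 1, 0)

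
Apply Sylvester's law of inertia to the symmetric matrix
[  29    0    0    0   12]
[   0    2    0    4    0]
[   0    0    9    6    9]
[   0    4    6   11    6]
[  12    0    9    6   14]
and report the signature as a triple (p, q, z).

step 0: pivot 29 → sign +
step 1: pivot 2 → sign +
step 2: pivot 9 → sign +
step 3: pivot -1 → sign −
step 4: pivot 1/29 → sign +
signature = (4, 1, 0)

Answer: (4, 1, 0)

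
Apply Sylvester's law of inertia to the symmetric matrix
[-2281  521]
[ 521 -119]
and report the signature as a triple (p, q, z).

Answer: (1, 1, 0)

Derivation:
step 0: pivot -2281 → sign −
step 1: pivot 2/2281 → sign +
signature = (1, 1, 0)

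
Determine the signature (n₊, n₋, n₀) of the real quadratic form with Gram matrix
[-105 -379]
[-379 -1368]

step 0: pivot -105 → sign −
step 1: pivot 1/105 → sign +
signature = (1, 1, 0)

Answer: (1, 1, 0)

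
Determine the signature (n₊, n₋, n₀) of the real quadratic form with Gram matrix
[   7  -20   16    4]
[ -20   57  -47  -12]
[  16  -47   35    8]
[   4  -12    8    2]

step 0: pivot 7 → sign +
step 1: pivot -1/7 → sign −
step 2: pivot 10 → sign +
step 3: pivot 2/5 → sign +
signature = (3, 1, 0)

Answer: (3, 1, 0)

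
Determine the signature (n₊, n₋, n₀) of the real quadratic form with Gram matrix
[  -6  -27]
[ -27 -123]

step 0: pivot -6 → sign −
step 1: pivot -3/2 → sign −
signature = (0, 2, 0)

Answer: (0, 2, 0)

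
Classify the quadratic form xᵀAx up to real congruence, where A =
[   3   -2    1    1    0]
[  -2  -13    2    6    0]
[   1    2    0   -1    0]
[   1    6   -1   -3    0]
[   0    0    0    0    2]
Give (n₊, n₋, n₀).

step 0: pivot 3 → sign +
step 1: pivot -43/3 → sign −
step 2: pivot 7/43 → sign +
step 3: pivot -2/7 → sign −
step 4: pivot 2 → sign +
signature = (3, 2, 0)

Answer: (3, 2, 0)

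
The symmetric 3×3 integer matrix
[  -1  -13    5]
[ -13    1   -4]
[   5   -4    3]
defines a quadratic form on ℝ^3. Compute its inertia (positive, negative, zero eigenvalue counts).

Answer: (1, 2, 0)

Derivation:
step 0: pivot -1 → sign −
step 1: pivot 170 → sign +
step 2: pivot -1/170 → sign −
signature = (1, 2, 0)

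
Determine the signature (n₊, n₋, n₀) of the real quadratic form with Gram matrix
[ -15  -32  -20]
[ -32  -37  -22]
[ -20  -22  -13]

Answer: (2, 1, 0)

Derivation:
step 0: pivot -15 → sign −
step 1: pivot 469/15 → sign +
step 2: pivot 3/469 → sign +
signature = (2, 1, 0)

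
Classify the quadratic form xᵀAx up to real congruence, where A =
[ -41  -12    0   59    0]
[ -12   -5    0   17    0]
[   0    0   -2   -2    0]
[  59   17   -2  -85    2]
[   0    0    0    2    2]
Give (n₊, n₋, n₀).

step 0: pivot -41 → sign −
step 1: pivot -61/41 → sign −
step 2: pivot -2 → sign −
step 3: pivot 119/61 → sign +
step 4: pivot -6/119 → sign −
signature = (1, 4, 0)

Answer: (1, 4, 0)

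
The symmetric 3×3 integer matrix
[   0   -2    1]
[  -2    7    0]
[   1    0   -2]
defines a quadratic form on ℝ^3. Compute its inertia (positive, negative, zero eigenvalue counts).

step 0: pivot 7 → sign +
step 1: pivot -4/7 → sign −
step 2: pivot -1/4 → sign −
signature = (1, 2, 0)

Answer: (1, 2, 0)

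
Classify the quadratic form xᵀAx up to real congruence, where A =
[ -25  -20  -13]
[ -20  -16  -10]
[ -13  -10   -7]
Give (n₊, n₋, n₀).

Answer: (1, 2, 0)

Derivation:
step 0: pivot -25 → sign −
step 1: pivot -6/25 → sign −
step 2: pivot 2/3 → sign +
signature = (1, 2, 0)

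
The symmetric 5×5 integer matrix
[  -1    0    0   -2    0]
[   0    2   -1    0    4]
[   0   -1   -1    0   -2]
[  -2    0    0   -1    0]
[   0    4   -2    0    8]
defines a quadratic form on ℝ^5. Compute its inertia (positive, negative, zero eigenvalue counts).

Answer: (2, 2, 1)

Derivation:
step 0: pivot -1 → sign −
step 1: pivot 2 → sign +
step 2: pivot -3/2 → sign −
step 3: pivot 3 → sign +
step 4: row/col 4 already zero → sign 0
signature = (2, 2, 1)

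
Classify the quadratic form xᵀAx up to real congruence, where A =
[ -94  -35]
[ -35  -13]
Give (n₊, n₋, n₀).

step 0: pivot -94 → sign −
step 1: pivot 3/94 → sign +
signature = (1, 1, 0)

Answer: (1, 1, 0)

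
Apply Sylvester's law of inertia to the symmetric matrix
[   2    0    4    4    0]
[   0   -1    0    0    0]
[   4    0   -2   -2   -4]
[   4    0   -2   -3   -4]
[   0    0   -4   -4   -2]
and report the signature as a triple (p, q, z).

Answer: (1, 4, 0)

Derivation:
step 0: pivot 2 → sign +
step 1: pivot -1 → sign −
step 2: pivot -10 → sign −
step 3: pivot -1 → sign −
step 4: pivot -2/5 → sign −
signature = (1, 4, 0)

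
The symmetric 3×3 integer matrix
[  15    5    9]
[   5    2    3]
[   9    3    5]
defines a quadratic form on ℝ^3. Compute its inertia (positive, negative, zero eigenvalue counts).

step 0: pivot 15 → sign +
step 1: pivot 1/3 → sign +
step 2: pivot -2/5 → sign −
signature = (2, 1, 0)

Answer: (2, 1, 0)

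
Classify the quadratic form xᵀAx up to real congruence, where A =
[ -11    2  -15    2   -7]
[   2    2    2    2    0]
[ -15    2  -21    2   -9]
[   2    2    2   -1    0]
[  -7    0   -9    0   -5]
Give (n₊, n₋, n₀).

Answer: (1, 4, 0)

Derivation:
step 0: pivot -11 → sign −
step 1: pivot 26/11 → sign +
step 2: pivot -10/13 → sign −
step 3: pivot -3 → sign −
step 4: pivot -6/5 → sign −
signature = (1, 4, 0)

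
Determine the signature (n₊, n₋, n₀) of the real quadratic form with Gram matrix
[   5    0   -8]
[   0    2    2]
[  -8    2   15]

step 0: pivot 5 → sign +
step 1: pivot 2 → sign +
step 2: pivot 1/5 → sign +
signature = (3, 0, 0)

Answer: (3, 0, 0)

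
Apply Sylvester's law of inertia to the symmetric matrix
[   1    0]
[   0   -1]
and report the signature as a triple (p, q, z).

step 0: pivot 1 → sign +
step 1: pivot -1 → sign −
signature = (1, 1, 0)

Answer: (1, 1, 0)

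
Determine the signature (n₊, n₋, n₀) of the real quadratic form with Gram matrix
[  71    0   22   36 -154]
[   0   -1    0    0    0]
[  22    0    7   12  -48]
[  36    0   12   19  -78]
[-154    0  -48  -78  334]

step 0: pivot 71 → sign +
step 1: pivot -1 → sign −
step 2: pivot 13/71 → sign +
step 3: pivot -41/13 → sign −
step 4: pivot 6/41 → sign +
signature = (3, 2, 0)

Answer: (3, 2, 0)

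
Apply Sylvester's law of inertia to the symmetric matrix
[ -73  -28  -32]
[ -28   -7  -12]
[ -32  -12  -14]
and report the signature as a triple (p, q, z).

step 0: pivot -73 → sign −
step 1: pivot 273/73 → sign +
step 2: pivot 2/273 → sign +
signature = (2, 1, 0)

Answer: (2, 1, 0)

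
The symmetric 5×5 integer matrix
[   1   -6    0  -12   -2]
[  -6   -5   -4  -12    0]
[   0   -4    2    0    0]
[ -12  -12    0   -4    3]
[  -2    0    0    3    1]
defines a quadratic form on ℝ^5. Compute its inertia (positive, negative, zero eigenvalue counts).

step 0: pivot 1 → sign +
step 1: pivot -41 → sign −
step 2: pivot 98/41 → sign +
step 3: pivot -4 → sign −
step 4: pivot -3/196 → sign −
signature = (2, 3, 0)

Answer: (2, 3, 0)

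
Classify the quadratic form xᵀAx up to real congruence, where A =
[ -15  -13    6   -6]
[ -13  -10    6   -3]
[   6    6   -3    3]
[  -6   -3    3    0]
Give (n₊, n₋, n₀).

step 0: pivot -15 → sign −
step 1: pivot 19/15 → sign +
step 2: pivot -21/19 → sign −
step 3: pivot -6/7 → sign −
signature = (1, 3, 0)

Answer: (1, 3, 0)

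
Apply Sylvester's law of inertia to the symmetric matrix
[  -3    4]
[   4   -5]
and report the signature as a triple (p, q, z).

step 0: pivot -3 → sign −
step 1: pivot 1/3 → sign +
signature = (1, 1, 0)

Answer: (1, 1, 0)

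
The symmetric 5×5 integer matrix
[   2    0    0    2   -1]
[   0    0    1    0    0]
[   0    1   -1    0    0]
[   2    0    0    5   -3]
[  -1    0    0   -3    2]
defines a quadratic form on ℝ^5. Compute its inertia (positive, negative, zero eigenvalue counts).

step 0: pivot 2 → sign +
step 1: pivot -1 → sign −
step 2: pivot 1 → sign +
step 3: pivot 3 → sign +
step 4: pivot 1/6 → sign +
signature = (4, 1, 0)

Answer: (4, 1, 0)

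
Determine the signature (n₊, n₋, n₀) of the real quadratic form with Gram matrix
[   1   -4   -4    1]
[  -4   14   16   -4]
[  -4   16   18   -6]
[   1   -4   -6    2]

step 0: pivot 1 → sign +
step 1: pivot -2 → sign −
step 2: pivot 2 → sign +
step 3: pivot -1 → sign −
signature = (2, 2, 0)

Answer: (2, 2, 0)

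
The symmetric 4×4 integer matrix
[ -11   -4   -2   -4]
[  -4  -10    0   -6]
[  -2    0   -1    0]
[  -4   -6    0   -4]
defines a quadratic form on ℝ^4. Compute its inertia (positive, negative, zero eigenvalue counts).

Answer: (1, 3, 0)

Derivation:
step 0: pivot -11 → sign −
step 1: pivot -94/11 → sign −
step 2: pivot -27/47 → sign −
step 3: pivot 2/27 → sign +
signature = (1, 3, 0)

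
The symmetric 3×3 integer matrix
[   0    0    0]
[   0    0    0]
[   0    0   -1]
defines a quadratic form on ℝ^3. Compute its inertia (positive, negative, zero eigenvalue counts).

step 0: pivot -1 → sign −
step 1: row/col 1 already zero → sign 0
step 2: row/col 2 already zero → sign 0
signature = (0, 1, 2)

Answer: (0, 1, 2)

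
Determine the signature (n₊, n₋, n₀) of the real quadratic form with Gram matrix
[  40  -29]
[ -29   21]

step 0: pivot 40 → sign +
step 1: pivot -1/40 → sign −
signature = (1, 1, 0)

Answer: (1, 1, 0)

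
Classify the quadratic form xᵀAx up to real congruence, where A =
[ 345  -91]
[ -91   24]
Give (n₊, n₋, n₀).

step 0: pivot 345 → sign +
step 1: pivot -1/345 → sign −
signature = (1, 1, 0)

Answer: (1, 1, 0)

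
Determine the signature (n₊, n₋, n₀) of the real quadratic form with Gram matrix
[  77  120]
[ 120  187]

Answer: (1, 1, 0)

Derivation:
step 0: pivot 77 → sign +
step 1: pivot -1/77 → sign −
signature = (1, 1, 0)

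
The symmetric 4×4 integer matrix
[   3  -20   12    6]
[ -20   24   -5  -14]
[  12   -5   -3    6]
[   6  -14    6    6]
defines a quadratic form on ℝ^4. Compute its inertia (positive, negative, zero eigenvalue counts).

Answer: (3, 1, 0)

Derivation:
step 0: pivot 3 → sign +
step 1: pivot -328/3 → sign −
step 2: pivot 147/328 → sign +
step 3: pivot 6/49 → sign +
signature = (3, 1, 0)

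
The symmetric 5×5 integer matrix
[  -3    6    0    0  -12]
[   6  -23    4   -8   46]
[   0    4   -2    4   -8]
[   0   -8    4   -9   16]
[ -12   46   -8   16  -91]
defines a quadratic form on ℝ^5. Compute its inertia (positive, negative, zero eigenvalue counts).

Answer: (1, 4, 0)

Derivation:
step 0: pivot -3 → sign −
step 1: pivot -11 → sign −
step 2: pivot -6/11 → sign −
step 3: pivot -1 → sign −
step 4: pivot 1 → sign +
signature = (1, 4, 0)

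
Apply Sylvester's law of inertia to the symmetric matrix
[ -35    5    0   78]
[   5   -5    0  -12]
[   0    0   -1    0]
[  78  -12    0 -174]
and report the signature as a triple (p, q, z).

Answer: (0, 3, 1)

Derivation:
step 0: pivot -35 → sign −
step 1: pivot -30/7 → sign −
step 2: pivot -1 → sign −
step 3: row/col 3 already zero → sign 0
signature = (0, 3, 1)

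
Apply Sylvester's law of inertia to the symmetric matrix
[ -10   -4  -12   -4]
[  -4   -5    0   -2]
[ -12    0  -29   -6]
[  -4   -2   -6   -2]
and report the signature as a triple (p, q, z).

step 0: pivot -10 → sign −
step 1: pivot -17/5 → sign −
step 2: pivot -133/17 → sign −
step 3: pivot 6/133 → sign +
signature = (1, 3, 0)

Answer: (1, 3, 0)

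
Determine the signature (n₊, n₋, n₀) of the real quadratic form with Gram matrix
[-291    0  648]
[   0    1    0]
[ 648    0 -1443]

step 0: pivot -291 → sign −
step 1: pivot 1 → sign +
step 2: pivot -3/97 → sign −
signature = (1, 2, 0)

Answer: (1, 2, 0)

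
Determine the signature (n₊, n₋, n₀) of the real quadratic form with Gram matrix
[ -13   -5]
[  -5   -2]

Answer: (0, 2, 0)

Derivation:
step 0: pivot -13 → sign −
step 1: pivot -1/13 → sign −
signature = (0, 2, 0)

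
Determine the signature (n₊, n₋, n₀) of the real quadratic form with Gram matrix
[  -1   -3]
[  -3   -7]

step 0: pivot -1 → sign −
step 1: pivot 2 → sign +
signature = (1, 1, 0)

Answer: (1, 1, 0)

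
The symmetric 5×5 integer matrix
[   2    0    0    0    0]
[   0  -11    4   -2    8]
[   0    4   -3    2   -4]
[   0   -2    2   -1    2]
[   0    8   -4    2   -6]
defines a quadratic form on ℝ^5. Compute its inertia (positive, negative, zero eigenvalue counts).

Answer: (3, 2, 0)

Derivation:
step 0: pivot 2 → sign +
step 1: pivot -11 → sign −
step 2: pivot -17/11 → sign −
step 3: pivot 7/17 → sign +
step 4: pivot 2/7 → sign +
signature = (3, 2, 0)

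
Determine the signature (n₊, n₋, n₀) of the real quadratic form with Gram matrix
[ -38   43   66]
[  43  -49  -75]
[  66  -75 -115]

Answer: (0, 3, 0)

Derivation:
step 0: pivot -38 → sign −
step 1: pivot -13/38 → sign −
step 2: pivot -1/13 → sign −
signature = (0, 3, 0)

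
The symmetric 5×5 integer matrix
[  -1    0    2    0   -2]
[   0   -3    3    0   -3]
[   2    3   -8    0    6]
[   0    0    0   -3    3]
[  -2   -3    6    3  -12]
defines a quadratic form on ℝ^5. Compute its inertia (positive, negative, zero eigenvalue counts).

step 0: pivot -1 → sign −
step 1: pivot -3 → sign −
step 2: pivot -1 → sign −
step 3: pivot -3 → sign −
step 4: pivot -1 → sign −
signature = (0, 5, 0)

Answer: (0, 5, 0)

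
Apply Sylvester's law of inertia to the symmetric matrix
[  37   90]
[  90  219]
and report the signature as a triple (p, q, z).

step 0: pivot 37 → sign +
step 1: pivot 3/37 → sign +
signature = (2, 0, 0)

Answer: (2, 0, 0)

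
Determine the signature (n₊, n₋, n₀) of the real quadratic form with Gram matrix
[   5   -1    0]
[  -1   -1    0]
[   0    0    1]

step 0: pivot 5 → sign +
step 1: pivot -6/5 → sign −
step 2: pivot 1 → sign +
signature = (2, 1, 0)

Answer: (2, 1, 0)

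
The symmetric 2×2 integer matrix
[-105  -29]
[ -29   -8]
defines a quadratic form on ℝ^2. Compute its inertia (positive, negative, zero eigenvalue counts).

step 0: pivot -105 → sign −
step 1: pivot 1/105 → sign +
signature = (1, 1, 0)

Answer: (1, 1, 0)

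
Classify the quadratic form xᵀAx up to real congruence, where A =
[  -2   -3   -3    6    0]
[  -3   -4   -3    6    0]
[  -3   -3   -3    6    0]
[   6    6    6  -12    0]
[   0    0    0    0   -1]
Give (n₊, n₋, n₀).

step 0: pivot -2 → sign −
step 1: pivot 1/2 → sign +
step 2: pivot -3 → sign −
step 3: pivot -1 → sign −
step 4: row/col 4 already zero → sign 0
signature = (1, 3, 1)

Answer: (1, 3, 1)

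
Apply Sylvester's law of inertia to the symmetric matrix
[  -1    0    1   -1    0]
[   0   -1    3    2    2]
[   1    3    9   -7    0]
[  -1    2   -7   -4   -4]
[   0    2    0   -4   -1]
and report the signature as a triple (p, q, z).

Answer: (3, 2, 0)

Derivation:
step 0: pivot -1 → sign −
step 1: pivot -1 → sign −
step 2: pivot 19 → sign +
step 3: pivot 15/19 → sign +
step 4: pivot 3/5 → sign +
signature = (3, 2, 0)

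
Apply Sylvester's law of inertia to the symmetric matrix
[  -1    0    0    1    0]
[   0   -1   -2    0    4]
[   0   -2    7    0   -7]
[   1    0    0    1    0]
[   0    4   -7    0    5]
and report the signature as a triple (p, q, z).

Answer: (3, 2, 0)

Derivation:
step 0: pivot -1 → sign −
step 1: pivot -1 → sign −
step 2: pivot 11 → sign +
step 3: pivot 2 → sign +
step 4: pivot 6/11 → sign +
signature = (3, 2, 0)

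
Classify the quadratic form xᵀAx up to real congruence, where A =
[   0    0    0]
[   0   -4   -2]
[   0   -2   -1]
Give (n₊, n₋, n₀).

step 0: pivot -4 → sign −
step 1: row/col 1 already zero → sign 0
step 2: row/col 2 already zero → sign 0
signature = (0, 1, 2)

Answer: (0, 1, 2)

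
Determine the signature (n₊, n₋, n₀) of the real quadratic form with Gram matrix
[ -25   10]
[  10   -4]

Answer: (0, 1, 1)

Derivation:
step 0: pivot -25 → sign −
step 1: row/col 1 already zero → sign 0
signature = (0, 1, 1)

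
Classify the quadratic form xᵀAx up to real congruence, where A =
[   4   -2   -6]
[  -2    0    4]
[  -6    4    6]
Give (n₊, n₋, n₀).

Answer: (1, 2, 0)

Derivation:
step 0: pivot 4 → sign +
step 1: pivot -1 → sign −
step 2: pivot -2 → sign −
signature = (1, 2, 0)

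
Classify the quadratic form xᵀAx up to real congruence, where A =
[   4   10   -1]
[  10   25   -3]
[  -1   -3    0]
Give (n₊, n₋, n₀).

Answer: (2, 1, 0)

Derivation:
step 0: pivot 4 → sign +
step 1: pivot -1/4 → sign −
step 2: pivot 1 → sign +
signature = (2, 1, 0)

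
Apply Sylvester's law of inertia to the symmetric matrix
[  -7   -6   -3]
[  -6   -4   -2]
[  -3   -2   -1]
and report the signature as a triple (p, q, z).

step 0: pivot -7 → sign −
step 1: pivot 8/7 → sign +
step 2: row/col 2 already zero → sign 0
signature = (1, 1, 1)

Answer: (1, 1, 1)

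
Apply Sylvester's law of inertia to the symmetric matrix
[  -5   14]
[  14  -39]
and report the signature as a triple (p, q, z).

Answer: (1, 1, 0)

Derivation:
step 0: pivot -5 → sign −
step 1: pivot 1/5 → sign +
signature = (1, 1, 0)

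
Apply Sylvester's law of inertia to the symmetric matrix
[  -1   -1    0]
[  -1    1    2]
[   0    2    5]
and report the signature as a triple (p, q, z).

step 0: pivot -1 → sign −
step 1: pivot 2 → sign +
step 2: pivot 3 → sign +
signature = (2, 1, 0)

Answer: (2, 1, 0)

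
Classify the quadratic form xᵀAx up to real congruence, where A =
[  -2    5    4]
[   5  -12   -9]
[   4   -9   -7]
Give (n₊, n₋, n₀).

step 0: pivot -2 → sign −
step 1: pivot 1/2 → sign +
step 2: pivot -1 → sign −
signature = (1, 2, 0)

Answer: (1, 2, 0)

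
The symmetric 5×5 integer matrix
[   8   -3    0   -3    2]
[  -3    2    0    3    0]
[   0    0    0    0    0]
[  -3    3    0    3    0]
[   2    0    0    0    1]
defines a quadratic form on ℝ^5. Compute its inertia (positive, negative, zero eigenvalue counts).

Answer: (3, 1, 1)

Derivation:
step 0: pivot 8 → sign +
step 1: pivot 7/8 → sign +
step 2: pivot -15/7 → sign −
step 3: pivot 1/5 → sign +
step 4: row/col 4 already zero → sign 0
signature = (3, 1, 1)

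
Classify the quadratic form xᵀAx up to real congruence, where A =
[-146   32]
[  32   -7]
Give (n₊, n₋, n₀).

Answer: (1, 1, 0)

Derivation:
step 0: pivot -146 → sign −
step 1: pivot 1/73 → sign +
signature = (1, 1, 0)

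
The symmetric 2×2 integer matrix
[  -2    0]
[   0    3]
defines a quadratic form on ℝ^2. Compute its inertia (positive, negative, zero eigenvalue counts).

step 0: pivot -2 → sign −
step 1: pivot 3 → sign +
signature = (1, 1, 0)

Answer: (1, 1, 0)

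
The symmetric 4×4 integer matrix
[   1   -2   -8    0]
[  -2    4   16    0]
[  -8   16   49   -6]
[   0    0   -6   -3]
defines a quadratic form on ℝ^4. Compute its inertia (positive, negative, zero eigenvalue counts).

Answer: (1, 2, 1)

Derivation:
step 0: pivot 1 → sign +
step 1: pivot -15 → sign −
step 2: pivot -3/5 → sign −
step 3: row/col 3 already zero → sign 0
signature = (1, 2, 1)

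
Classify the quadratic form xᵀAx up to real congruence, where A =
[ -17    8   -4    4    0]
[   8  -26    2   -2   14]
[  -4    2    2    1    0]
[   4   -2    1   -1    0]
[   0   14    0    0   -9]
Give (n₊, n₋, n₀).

Answer: (1, 4, 0)

Derivation:
step 0: pivot -17 → sign −
step 1: pivot -378/17 → sign −
step 2: pivot 556/189 → sign +
step 3: pivot -33/556 → sign −
step 4: pivot -1/11 → sign −
signature = (1, 4, 0)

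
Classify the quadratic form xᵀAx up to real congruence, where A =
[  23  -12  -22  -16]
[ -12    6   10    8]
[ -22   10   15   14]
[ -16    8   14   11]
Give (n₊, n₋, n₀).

Answer: (3, 1, 0)

Derivation:
step 0: pivot 23 → sign +
step 1: pivot -6/23 → sign −
step 2: pivot 7/3 → sign +
step 3: pivot 1/7 → sign +
signature = (3, 1, 0)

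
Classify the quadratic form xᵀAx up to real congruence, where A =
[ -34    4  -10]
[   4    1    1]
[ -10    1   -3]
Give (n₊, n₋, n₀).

step 0: pivot -34 → sign −
step 1: pivot 25/17 → sign +
step 2: pivot -2/25 → sign −
signature = (1, 2, 0)

Answer: (1, 2, 0)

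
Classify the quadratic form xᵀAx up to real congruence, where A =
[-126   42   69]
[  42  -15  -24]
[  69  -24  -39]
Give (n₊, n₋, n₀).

step 0: pivot -126 → sign −
step 1: pivot -1 → sign −
step 2: pivot -3/14 → sign −
signature = (0, 3, 0)

Answer: (0, 3, 0)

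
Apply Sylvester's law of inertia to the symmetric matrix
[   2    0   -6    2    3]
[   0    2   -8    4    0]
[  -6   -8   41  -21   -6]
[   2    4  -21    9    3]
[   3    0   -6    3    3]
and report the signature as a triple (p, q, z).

step 0: pivot 2 → sign +
step 1: pivot 2 → sign +
step 2: pivot -9 → sign −
step 3: pivot -8/9 → sign −
step 4: pivot -3/8 → sign −
signature = (2, 3, 0)

Answer: (2, 3, 0)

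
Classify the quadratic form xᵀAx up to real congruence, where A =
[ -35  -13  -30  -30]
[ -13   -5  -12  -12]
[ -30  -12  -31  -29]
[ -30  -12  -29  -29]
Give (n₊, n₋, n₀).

Answer: (1, 3, 0)

Derivation:
step 0: pivot -35 → sign −
step 1: pivot -6/35 → sign −
step 2: pivot -1 → sign −
step 3: pivot 2 → sign +
signature = (1, 3, 0)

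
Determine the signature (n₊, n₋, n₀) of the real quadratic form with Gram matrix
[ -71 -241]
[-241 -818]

step 0: pivot -71 → sign −
step 1: pivot 3/71 → sign +
signature = (1, 1, 0)

Answer: (1, 1, 0)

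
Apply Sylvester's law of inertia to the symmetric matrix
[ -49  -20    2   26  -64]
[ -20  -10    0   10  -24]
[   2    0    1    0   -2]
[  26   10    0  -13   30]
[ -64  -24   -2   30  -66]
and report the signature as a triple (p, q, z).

step 0: pivot -49 → sign −
step 1: pivot -90/49 → sign −
step 2: pivot 13/9 → sign +
step 3: pivot -3/13 → sign −
step 4: pivot -2/5 → sign −
signature = (1, 4, 0)

Answer: (1, 4, 0)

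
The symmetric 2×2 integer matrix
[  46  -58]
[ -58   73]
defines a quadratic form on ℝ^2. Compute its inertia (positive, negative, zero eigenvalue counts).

step 0: pivot 46 → sign +
step 1: pivot -3/23 → sign −
signature = (1, 1, 0)

Answer: (1, 1, 0)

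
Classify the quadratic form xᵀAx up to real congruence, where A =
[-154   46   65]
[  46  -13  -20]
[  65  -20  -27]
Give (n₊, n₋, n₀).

step 0: pivot -154 → sign −
step 1: pivot 57/77 → sign +
step 2: pivot -1/38 → sign −
signature = (1, 2, 0)

Answer: (1, 2, 0)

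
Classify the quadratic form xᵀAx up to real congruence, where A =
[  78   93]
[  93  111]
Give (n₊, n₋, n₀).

step 0: pivot 78 → sign +
step 1: pivot 3/26 → sign +
signature = (2, 0, 0)

Answer: (2, 0, 0)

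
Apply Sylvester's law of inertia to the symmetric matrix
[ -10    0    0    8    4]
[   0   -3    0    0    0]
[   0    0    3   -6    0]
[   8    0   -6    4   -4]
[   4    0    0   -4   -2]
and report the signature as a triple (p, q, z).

step 0: pivot -10 → sign −
step 1: pivot -3 → sign −
step 2: pivot 3 → sign +
step 3: pivot -8/5 → sign −
step 4: row/col 4 already zero → sign 0
signature = (1, 3, 1)

Answer: (1, 3, 1)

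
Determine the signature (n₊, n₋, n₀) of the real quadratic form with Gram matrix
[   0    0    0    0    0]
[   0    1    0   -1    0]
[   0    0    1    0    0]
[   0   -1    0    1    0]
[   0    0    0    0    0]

Answer: (2, 0, 3)

Derivation:
step 0: pivot 1 → sign +
step 1: pivot 1 → sign +
step 2: row/col 2 already zero → sign 0
step 3: row/col 3 already zero → sign 0
step 4: row/col 4 already zero → sign 0
signature = (2, 0, 3)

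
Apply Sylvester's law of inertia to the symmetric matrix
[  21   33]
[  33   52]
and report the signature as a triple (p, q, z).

Answer: (2, 0, 0)

Derivation:
step 0: pivot 21 → sign +
step 1: pivot 1/7 → sign +
signature = (2, 0, 0)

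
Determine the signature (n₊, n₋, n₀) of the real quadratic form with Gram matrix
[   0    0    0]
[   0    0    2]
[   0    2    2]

step 0: pivot 2 → sign +
step 1: pivot -2 → sign −
step 2: row/col 2 already zero → sign 0
signature = (1, 1, 1)

Answer: (1, 1, 1)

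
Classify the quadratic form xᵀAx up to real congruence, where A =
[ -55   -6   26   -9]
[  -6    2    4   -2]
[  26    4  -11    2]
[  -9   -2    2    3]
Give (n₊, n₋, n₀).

Answer: (2, 2, 0)

Derivation:
step 0: pivot -55 → sign −
step 1: pivot 146/55 → sign +
step 2: pivot 57/73 → sign +
step 3: pivot -2/19 → sign −
signature = (2, 2, 0)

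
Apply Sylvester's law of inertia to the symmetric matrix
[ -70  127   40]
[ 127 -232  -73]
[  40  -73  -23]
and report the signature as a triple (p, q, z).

step 0: pivot -70 → sign −
step 1: pivot -111/70 → sign −
step 2: pivot -1/37 → sign −
signature = (0, 3, 0)

Answer: (0, 3, 0)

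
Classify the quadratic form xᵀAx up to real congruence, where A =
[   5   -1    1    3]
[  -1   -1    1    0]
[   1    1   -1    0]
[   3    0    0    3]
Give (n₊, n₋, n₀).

step 0: pivot 5 → sign +
step 1: pivot -6/5 → sign −
step 2: pivot 3/2 → sign +
step 3: row/col 3 already zero → sign 0
signature = (2, 1, 1)

Answer: (2, 1, 1)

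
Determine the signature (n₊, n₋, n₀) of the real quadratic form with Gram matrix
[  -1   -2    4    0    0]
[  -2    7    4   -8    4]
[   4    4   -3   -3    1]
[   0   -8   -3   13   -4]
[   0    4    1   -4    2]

Answer: (4, 1, 0)

Derivation:
step 0: pivot -1 → sign −
step 1: pivot 11 → sign +
step 2: pivot 127/11 → sign +
step 3: pivot 528/127 → sign +
step 4: pivot 3/176 → sign +
signature = (4, 1, 0)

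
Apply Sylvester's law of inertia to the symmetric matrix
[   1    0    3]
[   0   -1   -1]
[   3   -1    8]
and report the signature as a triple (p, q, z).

Answer: (1, 1, 1)

Derivation:
step 0: pivot 1 → sign +
step 1: pivot -1 → sign −
step 2: row/col 2 already zero → sign 0
signature = (1, 1, 1)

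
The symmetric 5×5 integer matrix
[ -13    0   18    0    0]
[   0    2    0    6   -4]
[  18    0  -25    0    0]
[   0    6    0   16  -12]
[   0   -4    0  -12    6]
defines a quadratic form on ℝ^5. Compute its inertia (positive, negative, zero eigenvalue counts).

step 0: pivot -13 → sign −
step 1: pivot 2 → sign +
step 2: pivot -1/13 → sign −
step 3: pivot -2 → sign −
step 4: pivot -2 → sign −
signature = (1, 4, 0)

Answer: (1, 4, 0)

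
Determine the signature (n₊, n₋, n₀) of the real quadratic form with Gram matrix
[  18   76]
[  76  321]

step 0: pivot 18 → sign +
step 1: pivot 1/9 → sign +
signature = (2, 0, 0)

Answer: (2, 0, 0)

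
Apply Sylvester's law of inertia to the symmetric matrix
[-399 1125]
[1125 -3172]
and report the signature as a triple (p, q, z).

step 0: pivot -399 → sign −
step 1: pivot -1/133 → sign −
signature = (0, 2, 0)

Answer: (0, 2, 0)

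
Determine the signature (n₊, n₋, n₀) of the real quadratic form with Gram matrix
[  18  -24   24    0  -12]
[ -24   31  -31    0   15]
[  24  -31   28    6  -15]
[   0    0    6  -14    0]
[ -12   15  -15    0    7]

Answer: (1, 3, 1)

Derivation:
step 0: pivot 18 → sign +
step 1: pivot -1 → sign −
step 2: pivot -3 → sign −
step 3: pivot -2 → sign −
step 4: row/col 4 already zero → sign 0
signature = (1, 3, 1)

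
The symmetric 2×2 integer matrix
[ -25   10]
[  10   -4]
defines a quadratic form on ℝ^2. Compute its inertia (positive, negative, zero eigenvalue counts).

step 0: pivot -25 → sign −
step 1: row/col 1 already zero → sign 0
signature = (0, 1, 1)

Answer: (0, 1, 1)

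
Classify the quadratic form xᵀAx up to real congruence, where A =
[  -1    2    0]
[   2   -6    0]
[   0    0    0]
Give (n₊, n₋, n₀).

Answer: (0, 2, 1)

Derivation:
step 0: pivot -1 → sign −
step 1: pivot -2 → sign −
step 2: row/col 2 already zero → sign 0
signature = (0, 2, 1)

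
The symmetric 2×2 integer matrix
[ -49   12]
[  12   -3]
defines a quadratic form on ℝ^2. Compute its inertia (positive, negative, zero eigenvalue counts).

step 0: pivot -49 → sign −
step 1: pivot -3/49 → sign −
signature = (0, 2, 0)

Answer: (0, 2, 0)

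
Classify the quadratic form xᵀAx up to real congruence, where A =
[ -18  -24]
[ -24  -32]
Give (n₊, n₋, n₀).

step 0: pivot -18 → sign −
step 1: row/col 1 already zero → sign 0
signature = (0, 1, 1)

Answer: (0, 1, 1)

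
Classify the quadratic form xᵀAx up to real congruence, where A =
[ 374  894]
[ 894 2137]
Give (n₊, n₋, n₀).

step 0: pivot 374 → sign +
step 1: pivot 1/187 → sign +
signature = (2, 0, 0)

Answer: (2, 0, 0)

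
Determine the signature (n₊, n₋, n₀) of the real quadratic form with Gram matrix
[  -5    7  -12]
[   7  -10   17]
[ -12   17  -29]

step 0: pivot -5 → sign −
step 1: pivot -1/5 → sign −
step 2: row/col 2 already zero → sign 0
signature = (0, 2, 1)

Answer: (0, 2, 1)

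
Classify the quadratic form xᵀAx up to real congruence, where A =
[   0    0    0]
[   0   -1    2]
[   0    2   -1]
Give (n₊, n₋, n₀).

step 0: pivot -1 → sign −
step 1: pivot 3 → sign +
step 2: row/col 2 already zero → sign 0
signature = (1, 1, 1)

Answer: (1, 1, 1)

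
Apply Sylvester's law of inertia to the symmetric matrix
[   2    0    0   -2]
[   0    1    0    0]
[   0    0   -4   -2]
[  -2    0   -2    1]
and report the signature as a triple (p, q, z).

Answer: (2, 1, 1)

Derivation:
step 0: pivot 2 → sign +
step 1: pivot 1 → sign +
step 2: pivot -4 → sign −
step 3: row/col 3 already zero → sign 0
signature = (2, 1, 1)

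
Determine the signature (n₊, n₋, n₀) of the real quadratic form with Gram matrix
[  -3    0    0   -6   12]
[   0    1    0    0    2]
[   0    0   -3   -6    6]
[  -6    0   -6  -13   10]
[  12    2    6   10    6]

Answer: (3, 2, 0)

Derivation:
step 0: pivot -3 → sign −
step 1: pivot 1 → sign +
step 2: pivot -3 → sign −
step 3: pivot 11 → sign +
step 4: pivot 6/11 → sign +
signature = (3, 2, 0)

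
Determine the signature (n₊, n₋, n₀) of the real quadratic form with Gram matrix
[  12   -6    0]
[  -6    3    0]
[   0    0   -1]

Answer: (1, 1, 1)

Derivation:
step 0: pivot 12 → sign +
step 1: pivot -1 → sign −
step 2: row/col 2 already zero → sign 0
signature = (1, 1, 1)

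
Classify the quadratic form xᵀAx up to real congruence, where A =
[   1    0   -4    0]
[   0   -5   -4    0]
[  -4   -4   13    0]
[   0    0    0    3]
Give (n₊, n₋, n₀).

step 0: pivot 1 → sign +
step 1: pivot -5 → sign −
step 2: pivot 1/5 → sign +
step 3: pivot 3 → sign +
signature = (3, 1, 0)

Answer: (3, 1, 0)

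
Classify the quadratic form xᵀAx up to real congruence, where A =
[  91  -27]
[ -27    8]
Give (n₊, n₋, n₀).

Answer: (1, 1, 0)

Derivation:
step 0: pivot 91 → sign +
step 1: pivot -1/91 → sign −
signature = (1, 1, 0)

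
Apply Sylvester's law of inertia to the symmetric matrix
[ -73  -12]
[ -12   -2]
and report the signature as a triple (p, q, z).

step 0: pivot -73 → sign −
step 1: pivot -2/73 → sign −
signature = (0, 2, 0)

Answer: (0, 2, 0)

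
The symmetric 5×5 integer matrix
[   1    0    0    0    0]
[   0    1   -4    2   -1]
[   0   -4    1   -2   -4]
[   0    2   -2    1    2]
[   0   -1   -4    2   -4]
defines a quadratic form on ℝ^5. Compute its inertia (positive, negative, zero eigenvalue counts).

step 0: pivot 1 → sign +
step 1: pivot 1 → sign +
step 2: pivot -15 → sign −
step 3: pivot -3/5 → sign −
step 4: pivot 1/3 → sign +
signature = (3, 2, 0)

Answer: (3, 2, 0)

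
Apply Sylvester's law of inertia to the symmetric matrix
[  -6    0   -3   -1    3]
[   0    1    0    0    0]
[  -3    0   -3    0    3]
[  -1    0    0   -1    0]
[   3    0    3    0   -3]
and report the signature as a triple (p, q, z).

step 0: pivot -6 → sign −
step 1: pivot 1 → sign +
step 2: pivot -3/2 → sign −
step 3: pivot -2/3 → sign −
step 4: row/col 4 already zero → sign 0
signature = (1, 3, 1)

Answer: (1, 3, 1)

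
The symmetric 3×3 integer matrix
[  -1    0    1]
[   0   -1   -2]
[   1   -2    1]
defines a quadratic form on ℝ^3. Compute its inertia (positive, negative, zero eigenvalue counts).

Answer: (1, 2, 0)

Derivation:
step 0: pivot -1 → sign −
step 1: pivot -1 → sign −
step 2: pivot 6 → sign +
signature = (1, 2, 0)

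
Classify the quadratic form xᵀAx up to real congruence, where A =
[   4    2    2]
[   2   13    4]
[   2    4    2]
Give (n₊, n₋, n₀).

step 0: pivot 4 → sign +
step 1: pivot 12 → sign +
step 2: pivot 1/4 → sign +
signature = (3, 0, 0)

Answer: (3, 0, 0)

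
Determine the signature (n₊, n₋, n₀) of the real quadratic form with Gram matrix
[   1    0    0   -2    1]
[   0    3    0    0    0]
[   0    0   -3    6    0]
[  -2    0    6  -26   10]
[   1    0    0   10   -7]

step 0: pivot 1 → sign +
step 1: pivot 3 → sign +
step 2: pivot -3 → sign −
step 3: pivot -18 → sign −
step 4: row/col 4 already zero → sign 0
signature = (2, 2, 1)

Answer: (2, 2, 1)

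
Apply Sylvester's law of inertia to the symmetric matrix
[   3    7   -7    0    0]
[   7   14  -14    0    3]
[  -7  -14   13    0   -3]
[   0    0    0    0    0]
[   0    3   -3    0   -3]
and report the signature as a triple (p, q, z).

Answer: (2, 2, 1)

Derivation:
step 0: pivot 3 → sign +
step 1: pivot -7/3 → sign −
step 2: pivot -1 → sign −
step 3: pivot 6/7 → sign +
step 4: row/col 4 already zero → sign 0
signature = (2, 2, 1)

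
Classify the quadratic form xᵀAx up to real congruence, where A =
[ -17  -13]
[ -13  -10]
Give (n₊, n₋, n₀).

step 0: pivot -17 → sign −
step 1: pivot -1/17 → sign −
signature = (0, 2, 0)

Answer: (0, 2, 0)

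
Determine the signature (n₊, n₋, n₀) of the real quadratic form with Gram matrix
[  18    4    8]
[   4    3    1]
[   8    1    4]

step 0: pivot 18 → sign +
step 1: pivot 19/9 → sign +
step 2: pivot 3/19 → sign +
signature = (3, 0, 0)

Answer: (3, 0, 0)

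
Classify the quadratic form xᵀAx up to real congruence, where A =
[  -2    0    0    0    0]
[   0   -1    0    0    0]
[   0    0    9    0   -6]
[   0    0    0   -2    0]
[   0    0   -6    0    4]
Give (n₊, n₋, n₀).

step 0: pivot -2 → sign −
step 1: pivot -1 → sign −
step 2: pivot 9 → sign +
step 3: pivot -2 → sign −
step 4: row/col 4 already zero → sign 0
signature = (1, 3, 1)

Answer: (1, 3, 1)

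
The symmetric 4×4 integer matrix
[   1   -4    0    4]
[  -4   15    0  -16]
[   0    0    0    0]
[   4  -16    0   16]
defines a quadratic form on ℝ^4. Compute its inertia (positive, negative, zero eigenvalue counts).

Answer: (1, 1, 2)

Derivation:
step 0: pivot 1 → sign +
step 1: pivot -1 → sign −
step 2: row/col 2 already zero → sign 0
step 3: row/col 3 already zero → sign 0
signature = (1, 1, 2)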